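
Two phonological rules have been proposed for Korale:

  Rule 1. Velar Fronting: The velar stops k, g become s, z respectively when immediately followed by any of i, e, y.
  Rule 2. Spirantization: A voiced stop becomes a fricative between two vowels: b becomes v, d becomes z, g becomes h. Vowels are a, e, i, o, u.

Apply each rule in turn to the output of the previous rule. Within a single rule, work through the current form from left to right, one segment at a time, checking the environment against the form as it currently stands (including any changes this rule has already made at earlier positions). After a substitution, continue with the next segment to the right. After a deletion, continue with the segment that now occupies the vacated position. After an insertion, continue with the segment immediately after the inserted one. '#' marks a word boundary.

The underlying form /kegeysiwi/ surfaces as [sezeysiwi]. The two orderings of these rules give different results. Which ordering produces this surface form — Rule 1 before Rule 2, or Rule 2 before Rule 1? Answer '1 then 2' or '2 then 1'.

1 then 2

Order 1 then 2:
  1 Velar Fronting: [kegeysiwi] → [sezeysiwi]
  2 Spirantization: no change — [sezeysiwi]
  result: [sezeysiwi]
Order 2 then 1:
  2 Spirantization: [kegeysiwi] → [keheysiwi]
  1 Velar Fronting: [keheysiwi] → [seheysiwi]
  result: [seheysiwi]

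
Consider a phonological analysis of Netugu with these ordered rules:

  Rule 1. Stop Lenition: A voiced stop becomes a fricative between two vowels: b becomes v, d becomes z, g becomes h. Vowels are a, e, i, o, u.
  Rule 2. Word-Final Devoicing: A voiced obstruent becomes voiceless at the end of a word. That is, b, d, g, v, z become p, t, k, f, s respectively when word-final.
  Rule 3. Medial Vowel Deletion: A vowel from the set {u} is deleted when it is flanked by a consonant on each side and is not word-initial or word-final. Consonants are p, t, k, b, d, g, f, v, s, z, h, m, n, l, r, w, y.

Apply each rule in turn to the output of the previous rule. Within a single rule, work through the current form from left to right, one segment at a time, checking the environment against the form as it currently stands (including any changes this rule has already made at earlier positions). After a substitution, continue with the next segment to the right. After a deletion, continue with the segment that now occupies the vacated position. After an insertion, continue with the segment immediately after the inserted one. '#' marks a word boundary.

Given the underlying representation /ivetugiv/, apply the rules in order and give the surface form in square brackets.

Rule 1 Stop Lenition: [ivetugiv] → [ivetuhiv]
Rule 2 Word-Final Devoicing: [ivetuhiv] → [ivetuhif]
Rule 3 Medial Vowel Deletion: [ivetuhif] → [ivethif]

[ivethif]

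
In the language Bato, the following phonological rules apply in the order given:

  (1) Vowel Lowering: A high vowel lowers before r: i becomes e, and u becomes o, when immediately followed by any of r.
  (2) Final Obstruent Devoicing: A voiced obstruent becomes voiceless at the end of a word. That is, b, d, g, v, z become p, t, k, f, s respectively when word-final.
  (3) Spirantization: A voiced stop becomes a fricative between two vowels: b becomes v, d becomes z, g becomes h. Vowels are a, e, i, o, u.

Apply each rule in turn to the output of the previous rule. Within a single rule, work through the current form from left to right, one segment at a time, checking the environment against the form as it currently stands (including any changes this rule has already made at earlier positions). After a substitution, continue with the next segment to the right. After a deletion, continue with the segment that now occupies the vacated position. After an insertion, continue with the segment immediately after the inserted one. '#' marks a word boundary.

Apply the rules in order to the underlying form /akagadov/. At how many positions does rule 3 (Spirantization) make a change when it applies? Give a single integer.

2

(1) Vowel Lowering: no change — [akagadov]
(2) Final Obstruent Devoicing: [akagadov] → [akagadof]
(3) Spirantization: [akagadof] → [akahazof]
Rule 3 changed 2 position(s).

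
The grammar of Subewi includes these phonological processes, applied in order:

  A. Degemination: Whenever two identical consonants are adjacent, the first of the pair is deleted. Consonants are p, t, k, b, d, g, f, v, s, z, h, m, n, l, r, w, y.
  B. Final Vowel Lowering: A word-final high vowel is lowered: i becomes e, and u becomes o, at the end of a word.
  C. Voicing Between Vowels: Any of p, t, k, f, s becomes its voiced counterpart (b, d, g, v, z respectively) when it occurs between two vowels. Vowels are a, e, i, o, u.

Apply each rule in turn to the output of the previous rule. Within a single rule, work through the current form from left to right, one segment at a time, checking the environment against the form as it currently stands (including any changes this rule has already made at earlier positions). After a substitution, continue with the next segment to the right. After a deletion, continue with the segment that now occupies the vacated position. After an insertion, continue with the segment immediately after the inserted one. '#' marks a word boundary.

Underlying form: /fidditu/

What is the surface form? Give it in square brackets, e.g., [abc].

A Degemination: [fidditu] → [fiditu]
B Final Vowel Lowering: [fiditu] → [fidito]
C Voicing Between Vowels: [fidito] → [fidido]

[fidido]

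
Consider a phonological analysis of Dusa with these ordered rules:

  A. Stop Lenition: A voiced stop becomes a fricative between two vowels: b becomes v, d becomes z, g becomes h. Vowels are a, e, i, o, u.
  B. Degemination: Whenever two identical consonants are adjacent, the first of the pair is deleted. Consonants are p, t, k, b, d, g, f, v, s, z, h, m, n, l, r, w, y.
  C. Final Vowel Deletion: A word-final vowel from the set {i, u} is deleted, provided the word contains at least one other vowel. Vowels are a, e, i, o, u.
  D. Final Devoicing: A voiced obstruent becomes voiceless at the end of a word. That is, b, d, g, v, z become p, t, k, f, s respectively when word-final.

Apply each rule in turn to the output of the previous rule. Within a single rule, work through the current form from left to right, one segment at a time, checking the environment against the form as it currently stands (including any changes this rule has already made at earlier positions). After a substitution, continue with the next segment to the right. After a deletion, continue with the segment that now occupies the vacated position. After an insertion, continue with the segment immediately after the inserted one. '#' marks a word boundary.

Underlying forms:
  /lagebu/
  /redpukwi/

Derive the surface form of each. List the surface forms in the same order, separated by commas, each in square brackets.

[lahef], [redpukw]

/lagebu/:
  A Stop Lenition: [lagebu] → [lahevu]
  B Degemination: no change — [lahevu]
  C Final Vowel Deletion: [lahevu] → [lahev]
  D Final Devoicing: [lahev] → [lahef]
/redpukwi/:
  A Stop Lenition: no change — [redpukwi]
  B Degemination: no change — [redpukwi]
  C Final Vowel Deletion: [redpukwi] → [redpukw]
  D Final Devoicing: no change — [redpukw]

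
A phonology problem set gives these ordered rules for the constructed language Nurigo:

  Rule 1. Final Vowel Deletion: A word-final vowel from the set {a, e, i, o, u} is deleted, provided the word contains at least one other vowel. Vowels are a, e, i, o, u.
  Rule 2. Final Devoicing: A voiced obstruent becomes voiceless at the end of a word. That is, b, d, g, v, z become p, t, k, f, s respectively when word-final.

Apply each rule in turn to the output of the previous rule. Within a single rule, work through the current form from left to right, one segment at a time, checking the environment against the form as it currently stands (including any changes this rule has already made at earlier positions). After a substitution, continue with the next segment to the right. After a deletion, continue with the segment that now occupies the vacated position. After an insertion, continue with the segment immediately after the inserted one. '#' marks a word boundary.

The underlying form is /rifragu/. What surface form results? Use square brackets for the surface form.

Rule 1 Final Vowel Deletion: [rifragu] → [rifrag]
Rule 2 Final Devoicing: [rifrag] → [rifrak]

[rifrak]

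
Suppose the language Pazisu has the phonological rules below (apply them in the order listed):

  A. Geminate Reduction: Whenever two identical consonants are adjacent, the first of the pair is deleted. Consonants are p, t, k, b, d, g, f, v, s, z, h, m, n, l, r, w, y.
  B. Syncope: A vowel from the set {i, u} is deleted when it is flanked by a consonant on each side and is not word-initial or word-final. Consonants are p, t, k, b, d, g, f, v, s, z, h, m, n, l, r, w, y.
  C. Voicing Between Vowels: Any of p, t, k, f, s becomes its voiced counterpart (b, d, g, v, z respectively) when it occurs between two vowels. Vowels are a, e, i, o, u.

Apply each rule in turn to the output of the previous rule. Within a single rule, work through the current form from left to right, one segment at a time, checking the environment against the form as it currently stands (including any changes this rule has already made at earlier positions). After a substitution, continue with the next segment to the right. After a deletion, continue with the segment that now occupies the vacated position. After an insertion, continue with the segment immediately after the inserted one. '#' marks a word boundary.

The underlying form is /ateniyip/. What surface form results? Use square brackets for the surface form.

A Geminate Reduction: no change — [ateniyip]
B Syncope: [ateniyip] → [atenyp]
C Voicing Between Vowels: [atenyp] → [adenyp]

[adenyp]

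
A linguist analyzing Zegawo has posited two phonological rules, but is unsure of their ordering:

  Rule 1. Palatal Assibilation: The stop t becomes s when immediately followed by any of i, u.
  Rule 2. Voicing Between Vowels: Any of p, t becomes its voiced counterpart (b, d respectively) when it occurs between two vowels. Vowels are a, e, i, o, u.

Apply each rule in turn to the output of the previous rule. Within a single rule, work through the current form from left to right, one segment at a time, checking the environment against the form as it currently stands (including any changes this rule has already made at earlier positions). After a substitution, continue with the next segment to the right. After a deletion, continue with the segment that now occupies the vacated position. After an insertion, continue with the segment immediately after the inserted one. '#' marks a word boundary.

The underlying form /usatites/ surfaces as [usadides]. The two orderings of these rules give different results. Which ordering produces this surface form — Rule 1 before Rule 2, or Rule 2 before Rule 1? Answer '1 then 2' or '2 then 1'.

Order 1 then 2:
  1 Palatal Assibilation: [usatites] → [usasites]
  2 Voicing Between Vowels: [usasites] → [usasides]
  result: [usasides]
Order 2 then 1:
  2 Voicing Between Vowels: [usatites] → [usadides]
  1 Palatal Assibilation: no change — [usadides]
  result: [usadides]

2 then 1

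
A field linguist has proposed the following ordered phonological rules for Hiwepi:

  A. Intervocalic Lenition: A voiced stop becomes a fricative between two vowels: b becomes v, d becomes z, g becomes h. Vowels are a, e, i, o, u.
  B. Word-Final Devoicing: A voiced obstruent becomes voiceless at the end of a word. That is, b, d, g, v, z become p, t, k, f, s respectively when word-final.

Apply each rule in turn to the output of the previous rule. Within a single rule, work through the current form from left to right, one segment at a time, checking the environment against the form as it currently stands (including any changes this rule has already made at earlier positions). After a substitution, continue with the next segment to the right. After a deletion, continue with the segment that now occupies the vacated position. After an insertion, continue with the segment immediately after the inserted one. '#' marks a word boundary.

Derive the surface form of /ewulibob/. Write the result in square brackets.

A Intervocalic Lenition: [ewulibob] → [ewulivob]
B Word-Final Devoicing: [ewulivob] → [ewulivop]

[ewulivop]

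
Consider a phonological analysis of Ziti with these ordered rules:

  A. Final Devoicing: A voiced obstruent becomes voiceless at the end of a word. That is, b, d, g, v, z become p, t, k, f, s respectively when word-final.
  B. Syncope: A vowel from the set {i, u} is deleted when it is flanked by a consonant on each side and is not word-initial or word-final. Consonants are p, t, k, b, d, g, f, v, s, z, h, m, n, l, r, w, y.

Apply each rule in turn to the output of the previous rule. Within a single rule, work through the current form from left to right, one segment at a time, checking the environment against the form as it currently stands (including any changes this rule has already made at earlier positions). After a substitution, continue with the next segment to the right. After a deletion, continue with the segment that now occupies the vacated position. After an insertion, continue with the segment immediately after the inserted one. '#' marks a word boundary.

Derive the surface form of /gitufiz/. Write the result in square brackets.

A Final Devoicing: [gitufiz] → [gitufis]
B Syncope: [gitufis] → [gtfs]

[gtfs]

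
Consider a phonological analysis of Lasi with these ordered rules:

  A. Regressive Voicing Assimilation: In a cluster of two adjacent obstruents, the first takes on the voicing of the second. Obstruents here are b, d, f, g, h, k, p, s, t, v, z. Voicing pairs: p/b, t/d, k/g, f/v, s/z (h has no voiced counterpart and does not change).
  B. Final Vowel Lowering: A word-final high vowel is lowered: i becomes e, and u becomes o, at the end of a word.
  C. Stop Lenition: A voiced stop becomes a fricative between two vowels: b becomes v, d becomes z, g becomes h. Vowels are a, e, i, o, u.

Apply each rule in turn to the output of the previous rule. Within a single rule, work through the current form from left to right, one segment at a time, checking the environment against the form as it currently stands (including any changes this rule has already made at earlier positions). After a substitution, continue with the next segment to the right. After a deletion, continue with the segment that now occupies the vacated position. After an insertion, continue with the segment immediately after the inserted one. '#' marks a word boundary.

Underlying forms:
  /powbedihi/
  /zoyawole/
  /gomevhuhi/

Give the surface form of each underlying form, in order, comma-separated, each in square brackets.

[powbezihe], [zoyawole], [gomefhuhe]

/powbedihi/:
  A Regressive Voicing Assimilation: no change — [powbedihi]
  B Final Vowel Lowering: [powbedihi] → [powbedihe]
  C Stop Lenition: [powbedihe] → [powbezihe]
/zoyawole/:
  A Regressive Voicing Assimilation: no change — [zoyawole]
  B Final Vowel Lowering: no change — [zoyawole]
  C Stop Lenition: no change — [zoyawole]
/gomevhuhi/:
  A Regressive Voicing Assimilation: [gomevhuhi] → [gomefhuhi]
  B Final Vowel Lowering: [gomefhuhi] → [gomefhuhe]
  C Stop Lenition: no change — [gomefhuhe]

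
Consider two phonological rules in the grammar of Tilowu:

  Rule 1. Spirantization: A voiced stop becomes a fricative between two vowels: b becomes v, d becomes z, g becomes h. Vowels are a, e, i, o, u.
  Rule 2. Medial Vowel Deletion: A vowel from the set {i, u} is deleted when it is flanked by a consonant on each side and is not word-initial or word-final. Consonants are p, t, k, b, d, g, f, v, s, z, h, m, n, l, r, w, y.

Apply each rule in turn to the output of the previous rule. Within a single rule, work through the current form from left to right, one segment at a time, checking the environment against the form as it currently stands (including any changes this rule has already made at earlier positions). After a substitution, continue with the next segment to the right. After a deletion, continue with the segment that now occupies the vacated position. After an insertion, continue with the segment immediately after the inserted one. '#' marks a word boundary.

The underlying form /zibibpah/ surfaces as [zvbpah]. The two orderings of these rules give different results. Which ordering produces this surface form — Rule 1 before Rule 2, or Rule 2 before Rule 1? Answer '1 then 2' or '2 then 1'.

Order 1 then 2:
  1 Spirantization: [zibibpah] → [zivibpah]
  2 Medial Vowel Deletion: [zivibpah] → [zvbpah]
  result: [zvbpah]
Order 2 then 1:
  2 Medial Vowel Deletion: [zibibpah] → [zbbpah]
  1 Spirantization: no change — [zbbpah]
  result: [zbbpah]

1 then 2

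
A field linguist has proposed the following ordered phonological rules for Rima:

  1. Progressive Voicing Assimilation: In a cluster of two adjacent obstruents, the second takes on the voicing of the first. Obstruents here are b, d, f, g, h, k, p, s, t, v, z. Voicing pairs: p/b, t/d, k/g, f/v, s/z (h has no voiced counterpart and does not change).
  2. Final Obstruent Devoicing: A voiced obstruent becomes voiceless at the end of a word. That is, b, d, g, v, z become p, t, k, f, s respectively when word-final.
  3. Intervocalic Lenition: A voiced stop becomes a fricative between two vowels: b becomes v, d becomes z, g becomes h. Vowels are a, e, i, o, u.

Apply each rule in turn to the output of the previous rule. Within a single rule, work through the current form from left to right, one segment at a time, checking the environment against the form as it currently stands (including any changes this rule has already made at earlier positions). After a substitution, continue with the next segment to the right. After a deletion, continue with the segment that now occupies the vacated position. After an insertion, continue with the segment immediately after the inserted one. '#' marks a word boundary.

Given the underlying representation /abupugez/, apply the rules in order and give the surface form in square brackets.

[avupuhes]

1 Progressive Voicing Assimilation: no change — [abupugez]
2 Final Obstruent Devoicing: [abupugez] → [abupuges]
3 Intervocalic Lenition: [abupuges] → [avupuhes]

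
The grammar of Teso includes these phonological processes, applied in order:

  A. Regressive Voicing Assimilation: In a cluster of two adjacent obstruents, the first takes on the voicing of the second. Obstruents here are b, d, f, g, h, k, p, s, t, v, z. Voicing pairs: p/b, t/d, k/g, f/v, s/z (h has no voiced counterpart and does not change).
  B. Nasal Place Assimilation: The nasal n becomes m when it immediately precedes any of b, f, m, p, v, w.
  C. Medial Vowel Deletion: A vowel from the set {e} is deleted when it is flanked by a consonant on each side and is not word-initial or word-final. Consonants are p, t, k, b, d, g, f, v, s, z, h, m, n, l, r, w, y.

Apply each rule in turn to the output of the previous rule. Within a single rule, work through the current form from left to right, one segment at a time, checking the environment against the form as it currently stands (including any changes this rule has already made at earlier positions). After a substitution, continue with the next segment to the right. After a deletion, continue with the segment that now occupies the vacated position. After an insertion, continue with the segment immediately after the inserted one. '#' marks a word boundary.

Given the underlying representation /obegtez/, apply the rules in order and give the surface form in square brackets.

[obktz]

A Regressive Voicing Assimilation: [obegtez] → [obektez]
B Nasal Place Assimilation: no change — [obektez]
C Medial Vowel Deletion: [obektez] → [obktz]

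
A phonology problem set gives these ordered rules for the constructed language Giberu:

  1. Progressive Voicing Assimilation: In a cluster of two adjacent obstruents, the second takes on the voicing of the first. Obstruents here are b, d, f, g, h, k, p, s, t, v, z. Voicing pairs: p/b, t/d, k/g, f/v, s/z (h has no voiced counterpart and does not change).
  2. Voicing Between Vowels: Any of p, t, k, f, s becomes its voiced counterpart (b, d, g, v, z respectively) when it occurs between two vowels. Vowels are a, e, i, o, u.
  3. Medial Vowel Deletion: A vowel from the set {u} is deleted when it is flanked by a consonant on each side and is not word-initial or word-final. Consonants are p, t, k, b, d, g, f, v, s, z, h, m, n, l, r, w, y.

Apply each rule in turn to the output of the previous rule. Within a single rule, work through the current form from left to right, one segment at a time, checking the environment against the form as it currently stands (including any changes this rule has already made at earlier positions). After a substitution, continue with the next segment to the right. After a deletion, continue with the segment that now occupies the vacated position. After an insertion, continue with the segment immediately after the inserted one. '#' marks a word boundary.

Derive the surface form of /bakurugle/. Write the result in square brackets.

1 Progressive Voicing Assimilation: no change — [bakurugle]
2 Voicing Between Vowels: [bakurugle] → [bagurugle]
3 Medial Vowel Deletion: [bagurugle] → [bagrgle]

[bagrgle]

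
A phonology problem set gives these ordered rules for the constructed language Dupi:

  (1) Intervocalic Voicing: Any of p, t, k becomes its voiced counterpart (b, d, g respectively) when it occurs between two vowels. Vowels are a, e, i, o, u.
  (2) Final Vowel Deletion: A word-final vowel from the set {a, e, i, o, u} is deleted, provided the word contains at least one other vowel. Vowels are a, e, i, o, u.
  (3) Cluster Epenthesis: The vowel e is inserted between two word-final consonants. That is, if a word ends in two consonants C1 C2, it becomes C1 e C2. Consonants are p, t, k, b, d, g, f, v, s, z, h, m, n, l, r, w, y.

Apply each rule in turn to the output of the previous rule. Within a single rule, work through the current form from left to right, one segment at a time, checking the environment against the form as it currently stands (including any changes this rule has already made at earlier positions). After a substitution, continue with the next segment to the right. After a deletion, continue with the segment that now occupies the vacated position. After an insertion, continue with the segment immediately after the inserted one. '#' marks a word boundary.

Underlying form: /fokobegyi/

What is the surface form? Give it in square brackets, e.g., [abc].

(1) Intervocalic Voicing: [fokobegyi] → [fogobegyi]
(2) Final Vowel Deletion: [fogobegyi] → [fogobegy]
(3) Cluster Epenthesis: [fogobegy] → [fogobegey]

[fogobegey]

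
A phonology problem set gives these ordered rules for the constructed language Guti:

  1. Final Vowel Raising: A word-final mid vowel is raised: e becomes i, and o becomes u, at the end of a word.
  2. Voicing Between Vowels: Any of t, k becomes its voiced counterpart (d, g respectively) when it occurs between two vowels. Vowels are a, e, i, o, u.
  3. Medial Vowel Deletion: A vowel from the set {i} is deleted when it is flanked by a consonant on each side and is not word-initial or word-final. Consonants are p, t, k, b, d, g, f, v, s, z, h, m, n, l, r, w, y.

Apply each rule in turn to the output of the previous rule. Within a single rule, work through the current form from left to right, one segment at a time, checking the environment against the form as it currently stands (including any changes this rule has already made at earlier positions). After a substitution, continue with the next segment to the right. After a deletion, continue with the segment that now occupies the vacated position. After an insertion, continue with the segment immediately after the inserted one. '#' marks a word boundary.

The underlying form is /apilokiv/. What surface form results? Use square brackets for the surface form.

1 Final Vowel Raising: no change — [apilokiv]
2 Voicing Between Vowels: [apilokiv] → [apilogiv]
3 Medial Vowel Deletion: [apilogiv] → [aplogv]

[aplogv]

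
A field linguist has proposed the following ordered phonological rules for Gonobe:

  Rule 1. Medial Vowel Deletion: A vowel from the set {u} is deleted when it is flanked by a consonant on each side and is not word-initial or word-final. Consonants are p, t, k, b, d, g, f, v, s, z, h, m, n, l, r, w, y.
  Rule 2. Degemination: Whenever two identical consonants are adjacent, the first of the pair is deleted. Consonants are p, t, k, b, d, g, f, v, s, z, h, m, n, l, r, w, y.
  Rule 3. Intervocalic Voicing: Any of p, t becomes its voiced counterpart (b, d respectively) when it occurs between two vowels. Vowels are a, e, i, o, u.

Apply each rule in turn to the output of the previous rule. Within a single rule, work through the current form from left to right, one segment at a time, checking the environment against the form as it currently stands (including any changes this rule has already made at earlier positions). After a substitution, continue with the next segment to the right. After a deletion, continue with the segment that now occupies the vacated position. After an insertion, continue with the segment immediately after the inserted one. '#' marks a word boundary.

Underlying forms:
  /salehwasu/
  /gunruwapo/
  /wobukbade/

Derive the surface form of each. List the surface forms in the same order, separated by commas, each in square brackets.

[salehwasu], [gnrwabo], [wobkbade]

/salehwasu/:
  Rule 1 Medial Vowel Deletion: no change — [salehwasu]
  Rule 2 Degemination: no change — [salehwasu]
  Rule 3 Intervocalic Voicing: no change — [salehwasu]
/gunruwapo/:
  Rule 1 Medial Vowel Deletion: [gunruwapo] → [gnrwapo]
  Rule 2 Degemination: no change — [gnrwapo]
  Rule 3 Intervocalic Voicing: [gnrwapo] → [gnrwabo]
/wobukbade/:
  Rule 1 Medial Vowel Deletion: [wobukbade] → [wobkbade]
  Rule 2 Degemination: no change — [wobkbade]
  Rule 3 Intervocalic Voicing: no change — [wobkbade]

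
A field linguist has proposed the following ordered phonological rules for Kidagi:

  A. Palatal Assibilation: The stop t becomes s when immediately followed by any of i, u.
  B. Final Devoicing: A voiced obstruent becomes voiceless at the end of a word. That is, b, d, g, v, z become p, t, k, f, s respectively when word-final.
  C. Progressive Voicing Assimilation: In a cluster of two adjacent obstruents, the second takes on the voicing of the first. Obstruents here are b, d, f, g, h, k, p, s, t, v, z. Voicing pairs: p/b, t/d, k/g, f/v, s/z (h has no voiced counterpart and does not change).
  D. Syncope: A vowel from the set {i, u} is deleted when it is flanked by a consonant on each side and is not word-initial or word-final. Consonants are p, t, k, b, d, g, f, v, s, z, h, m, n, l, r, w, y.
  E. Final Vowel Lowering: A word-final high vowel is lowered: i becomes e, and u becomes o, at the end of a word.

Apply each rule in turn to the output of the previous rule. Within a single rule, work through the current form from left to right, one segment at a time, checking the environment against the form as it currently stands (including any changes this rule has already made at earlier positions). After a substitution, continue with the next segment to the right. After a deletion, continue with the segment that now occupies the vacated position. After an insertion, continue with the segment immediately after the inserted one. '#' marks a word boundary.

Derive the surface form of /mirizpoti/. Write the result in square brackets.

A Palatal Assibilation: [mirizpoti] → [mirizposi]
B Final Devoicing: no change — [mirizposi]
C Progressive Voicing Assimilation: [mirizposi] → [mirizbosi]
D Syncope: [mirizbosi] → [mrzbosi]
E Final Vowel Lowering: [mrzbosi] → [mrzbose]

[mrzbose]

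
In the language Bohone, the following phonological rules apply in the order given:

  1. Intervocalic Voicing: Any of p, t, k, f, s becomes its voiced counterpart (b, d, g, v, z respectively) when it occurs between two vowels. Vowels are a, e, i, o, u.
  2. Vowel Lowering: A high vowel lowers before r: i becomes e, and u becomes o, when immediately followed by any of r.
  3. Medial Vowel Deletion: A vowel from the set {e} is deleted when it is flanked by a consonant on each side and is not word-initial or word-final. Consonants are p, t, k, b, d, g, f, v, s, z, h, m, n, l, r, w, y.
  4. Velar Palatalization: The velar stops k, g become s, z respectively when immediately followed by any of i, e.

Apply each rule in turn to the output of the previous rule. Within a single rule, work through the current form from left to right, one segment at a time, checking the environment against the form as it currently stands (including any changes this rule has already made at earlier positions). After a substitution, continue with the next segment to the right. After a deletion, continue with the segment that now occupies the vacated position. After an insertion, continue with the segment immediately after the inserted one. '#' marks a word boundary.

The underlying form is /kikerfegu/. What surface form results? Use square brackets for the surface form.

1 Intervocalic Voicing: [kikerfegu] → [kigerfegu]
2 Vowel Lowering: no change — [kigerfegu]
3 Medial Vowel Deletion: [kigerfegu] → [kigrfgu]
4 Velar Palatalization: [kigrfgu] → [sigrfgu]

[sigrfgu]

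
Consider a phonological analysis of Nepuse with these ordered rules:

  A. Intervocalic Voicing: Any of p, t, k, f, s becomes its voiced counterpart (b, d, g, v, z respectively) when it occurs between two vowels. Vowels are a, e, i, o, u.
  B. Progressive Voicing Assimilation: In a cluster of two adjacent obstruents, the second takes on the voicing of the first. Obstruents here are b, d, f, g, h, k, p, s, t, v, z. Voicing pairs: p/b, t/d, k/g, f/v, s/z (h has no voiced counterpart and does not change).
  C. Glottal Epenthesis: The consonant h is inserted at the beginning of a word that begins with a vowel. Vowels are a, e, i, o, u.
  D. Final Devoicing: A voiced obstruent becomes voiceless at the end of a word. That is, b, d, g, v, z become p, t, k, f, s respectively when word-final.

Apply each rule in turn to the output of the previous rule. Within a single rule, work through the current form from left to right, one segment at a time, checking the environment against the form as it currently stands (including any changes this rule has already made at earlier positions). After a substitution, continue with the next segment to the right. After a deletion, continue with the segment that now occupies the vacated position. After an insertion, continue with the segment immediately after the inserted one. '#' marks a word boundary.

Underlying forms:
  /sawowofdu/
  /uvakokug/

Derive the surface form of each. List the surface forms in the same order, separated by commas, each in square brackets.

[sawowoftu], [huvagoguk]

/sawowofdu/:
  A Intervocalic Voicing: no change — [sawowofdu]
  B Progressive Voicing Assimilation: [sawowofdu] → [sawowoftu]
  C Glottal Epenthesis: no change — [sawowoftu]
  D Final Devoicing: no change — [sawowoftu]
/uvakokug/:
  A Intervocalic Voicing: [uvakokug] → [uvagogug]
  B Progressive Voicing Assimilation: no change — [uvagogug]
  C Glottal Epenthesis: [uvagogug] → [huvagogug]
  D Final Devoicing: [huvagogug] → [huvagoguk]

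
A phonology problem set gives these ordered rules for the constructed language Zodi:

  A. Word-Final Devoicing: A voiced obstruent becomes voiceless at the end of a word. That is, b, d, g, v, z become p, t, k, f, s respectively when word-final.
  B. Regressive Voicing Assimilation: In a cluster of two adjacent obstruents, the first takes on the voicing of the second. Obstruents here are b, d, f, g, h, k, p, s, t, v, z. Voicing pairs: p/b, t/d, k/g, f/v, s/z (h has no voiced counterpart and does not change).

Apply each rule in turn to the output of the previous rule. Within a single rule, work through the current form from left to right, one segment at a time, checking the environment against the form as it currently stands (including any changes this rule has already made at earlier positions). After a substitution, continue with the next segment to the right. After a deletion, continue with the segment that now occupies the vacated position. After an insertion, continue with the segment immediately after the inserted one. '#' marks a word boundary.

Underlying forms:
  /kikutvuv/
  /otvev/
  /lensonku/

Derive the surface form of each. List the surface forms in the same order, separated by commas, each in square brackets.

/kikutvuv/:
  A Word-Final Devoicing: [kikutvuv] → [kikutvuf]
  B Regressive Voicing Assimilation: [kikutvuf] → [kikudvuf]
/otvev/:
  A Word-Final Devoicing: [otvev] → [otvef]
  B Regressive Voicing Assimilation: [otvef] → [odvef]
/lensonku/:
  A Word-Final Devoicing: no change — [lensonku]
  B Regressive Voicing Assimilation: no change — [lensonku]

[kikudvuf], [odvef], [lensonku]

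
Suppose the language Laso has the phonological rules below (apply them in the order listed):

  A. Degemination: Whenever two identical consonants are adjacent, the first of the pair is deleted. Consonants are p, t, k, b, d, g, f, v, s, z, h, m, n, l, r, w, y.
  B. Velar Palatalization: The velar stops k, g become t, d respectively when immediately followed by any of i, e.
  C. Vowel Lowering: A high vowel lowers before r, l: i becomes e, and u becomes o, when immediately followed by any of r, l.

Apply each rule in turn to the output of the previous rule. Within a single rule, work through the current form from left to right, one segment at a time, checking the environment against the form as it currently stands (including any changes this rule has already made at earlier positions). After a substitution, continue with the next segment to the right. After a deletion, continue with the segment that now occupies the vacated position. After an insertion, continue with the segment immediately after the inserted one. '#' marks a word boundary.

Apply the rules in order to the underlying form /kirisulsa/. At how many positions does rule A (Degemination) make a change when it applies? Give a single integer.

A Degemination: no change — [kirisulsa]
B Velar Palatalization: [kirisulsa] → [tirisulsa]
C Vowel Lowering: [tirisulsa] → [terisolsa]
Rule A changed 0 position(s).

0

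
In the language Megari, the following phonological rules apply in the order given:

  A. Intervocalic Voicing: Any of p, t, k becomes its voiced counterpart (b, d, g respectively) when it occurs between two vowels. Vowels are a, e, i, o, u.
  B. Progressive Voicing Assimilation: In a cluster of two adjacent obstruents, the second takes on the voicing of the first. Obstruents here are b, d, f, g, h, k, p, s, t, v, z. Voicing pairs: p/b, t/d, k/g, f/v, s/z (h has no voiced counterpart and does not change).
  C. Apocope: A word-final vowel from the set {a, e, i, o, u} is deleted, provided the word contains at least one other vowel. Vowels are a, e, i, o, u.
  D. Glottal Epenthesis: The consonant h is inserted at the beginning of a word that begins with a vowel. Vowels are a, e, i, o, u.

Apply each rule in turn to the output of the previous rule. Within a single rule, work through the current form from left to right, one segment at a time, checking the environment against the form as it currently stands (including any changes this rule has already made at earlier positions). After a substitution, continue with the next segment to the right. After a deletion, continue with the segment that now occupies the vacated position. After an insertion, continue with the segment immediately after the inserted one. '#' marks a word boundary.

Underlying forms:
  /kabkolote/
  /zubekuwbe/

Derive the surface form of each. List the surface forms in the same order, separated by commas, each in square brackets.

/kabkolote/:
  A Intervocalic Voicing: [kabkolote] → [kabkolode]
  B Progressive Voicing Assimilation: [kabkolode] → [kabgolode]
  C Apocope: [kabgolode] → [kabgolod]
  D Glottal Epenthesis: no change — [kabgolod]
/zubekuwbe/:
  A Intervocalic Voicing: [zubekuwbe] → [zubeguwbe]
  B Progressive Voicing Assimilation: no change — [zubeguwbe]
  C Apocope: [zubeguwbe] → [zubeguwb]
  D Glottal Epenthesis: no change — [zubeguwb]

[kabgolod], [zubeguwb]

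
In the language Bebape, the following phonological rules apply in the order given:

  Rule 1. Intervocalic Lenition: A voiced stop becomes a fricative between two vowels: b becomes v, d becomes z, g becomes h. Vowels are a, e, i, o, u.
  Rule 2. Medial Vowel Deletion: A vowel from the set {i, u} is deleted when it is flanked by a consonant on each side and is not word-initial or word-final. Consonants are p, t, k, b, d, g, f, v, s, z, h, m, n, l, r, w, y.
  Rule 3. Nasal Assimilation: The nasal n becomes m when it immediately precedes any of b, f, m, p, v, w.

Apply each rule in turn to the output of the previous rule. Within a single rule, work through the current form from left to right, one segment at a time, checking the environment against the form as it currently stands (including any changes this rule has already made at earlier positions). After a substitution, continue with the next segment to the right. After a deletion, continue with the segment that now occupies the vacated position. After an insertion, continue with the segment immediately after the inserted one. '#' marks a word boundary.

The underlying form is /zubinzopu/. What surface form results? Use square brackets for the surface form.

Rule 1 Intervocalic Lenition: [zubinzopu] → [zuvinzopu]
Rule 2 Medial Vowel Deletion: [zuvinzopu] → [zvnzopu]
Rule 3 Nasal Assimilation: no change — [zvnzopu]

[zvnzopu]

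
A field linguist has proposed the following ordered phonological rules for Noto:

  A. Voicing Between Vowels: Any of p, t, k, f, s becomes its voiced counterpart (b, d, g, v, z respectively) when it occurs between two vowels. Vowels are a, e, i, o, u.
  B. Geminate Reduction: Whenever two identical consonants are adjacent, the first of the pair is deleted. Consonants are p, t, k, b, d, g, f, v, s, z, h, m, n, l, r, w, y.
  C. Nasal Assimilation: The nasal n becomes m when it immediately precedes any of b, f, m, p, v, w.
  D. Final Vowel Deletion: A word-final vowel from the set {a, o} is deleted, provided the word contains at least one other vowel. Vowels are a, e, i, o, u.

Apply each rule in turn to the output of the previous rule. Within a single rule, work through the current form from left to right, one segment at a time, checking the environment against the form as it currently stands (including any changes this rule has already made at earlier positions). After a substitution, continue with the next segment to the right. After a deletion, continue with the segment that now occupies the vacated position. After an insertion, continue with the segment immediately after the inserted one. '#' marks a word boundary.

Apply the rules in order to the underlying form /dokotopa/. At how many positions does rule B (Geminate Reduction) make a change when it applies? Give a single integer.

A Voicing Between Vowels: [dokotopa] → [dogodoba]
B Geminate Reduction: no change — [dogodoba]
C Nasal Assimilation: no change — [dogodoba]
D Final Vowel Deletion: [dogodoba] → [dogodob]
Rule B changed 0 position(s).

0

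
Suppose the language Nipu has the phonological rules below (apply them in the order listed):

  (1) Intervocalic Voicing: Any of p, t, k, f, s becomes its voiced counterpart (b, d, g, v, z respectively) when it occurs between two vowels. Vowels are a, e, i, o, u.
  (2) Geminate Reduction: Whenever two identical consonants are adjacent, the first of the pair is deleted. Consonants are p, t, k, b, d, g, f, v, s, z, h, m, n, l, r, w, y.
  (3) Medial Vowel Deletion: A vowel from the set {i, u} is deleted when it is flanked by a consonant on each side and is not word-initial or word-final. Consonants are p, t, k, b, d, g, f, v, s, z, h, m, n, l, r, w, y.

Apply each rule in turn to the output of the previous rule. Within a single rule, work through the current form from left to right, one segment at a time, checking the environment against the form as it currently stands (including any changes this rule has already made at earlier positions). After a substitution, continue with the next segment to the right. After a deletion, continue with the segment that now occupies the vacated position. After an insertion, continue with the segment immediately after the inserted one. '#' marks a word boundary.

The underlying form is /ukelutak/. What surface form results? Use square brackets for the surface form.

[ugeldak]

(1) Intervocalic Voicing: [ukelutak] → [ugeludak]
(2) Geminate Reduction: no change — [ugeludak]
(3) Medial Vowel Deletion: [ugeludak] → [ugeldak]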